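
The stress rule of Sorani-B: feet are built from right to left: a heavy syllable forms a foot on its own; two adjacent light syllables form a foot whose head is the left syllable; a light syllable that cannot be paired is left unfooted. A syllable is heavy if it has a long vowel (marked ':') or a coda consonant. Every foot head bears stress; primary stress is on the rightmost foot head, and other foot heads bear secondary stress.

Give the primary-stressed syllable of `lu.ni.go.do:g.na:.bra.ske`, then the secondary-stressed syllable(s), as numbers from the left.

primary 6, secondary 2, 4, 5

Weights: 1 lu L, 2 ni L, 3 go L, 4 do:g H, 5 na: H, 6 bra L, 7 ske L.
Parse right to left (heavy = foot alone; LL = one foot; stranded L unfooted): lu (ˈni.go) (ˈdo:g) (ˈna:) (ˈbra.ske).
Foot heads: 2, 4, 5, 6.
Primary stress on the rightmost head = syllable 6.
Secondary stress on 2, 4, 5: lu.ˌni.go.ˌdo:g.ˌna:.ˈbra.ske.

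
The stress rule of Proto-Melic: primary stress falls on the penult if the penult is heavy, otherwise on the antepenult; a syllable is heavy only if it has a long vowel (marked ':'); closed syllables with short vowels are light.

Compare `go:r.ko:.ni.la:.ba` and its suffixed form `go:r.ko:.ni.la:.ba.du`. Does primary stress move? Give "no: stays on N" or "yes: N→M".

Base `go:r.ko:.ni.la:.ba` (5 syllables):
  Weights: 3 ni L, 4 la: H, 5 ba L.
  The penult (syllable 4, la:) is heavy, so it takes stress.
  → primary stress on syllable 4.
Suffixed `go:r.ko:.ni.la:.ba.du` (6 syllables):
  Weights: 4 la: H, 5 ba L, 6 du L.
  The penult (syllable 5, ba) is light, so stress falls on the antepenult (syllable 4, la:).
  → primary stress on syllable 4.

no: stays on 4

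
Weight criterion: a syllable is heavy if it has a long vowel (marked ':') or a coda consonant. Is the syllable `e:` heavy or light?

`e:`: long vowel, open (no coda). Long vowel → heavy.

heavy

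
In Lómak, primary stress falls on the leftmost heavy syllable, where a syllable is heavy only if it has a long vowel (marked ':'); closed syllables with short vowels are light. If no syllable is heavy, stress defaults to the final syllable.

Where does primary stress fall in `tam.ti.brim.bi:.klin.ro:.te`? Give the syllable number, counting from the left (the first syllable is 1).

4

Weights: 1 tam L, 2 ti L, 3 brim L, 4 bi: H, 5 klin L, 6 ro: H, 7 te L.
Heavy syllables in the domain: 4, 6. The leftmost is syllable 4 (bi:).
Primary stress: syllable 4 → tam.ti.brim.ˈbi:.klin.ro:.te.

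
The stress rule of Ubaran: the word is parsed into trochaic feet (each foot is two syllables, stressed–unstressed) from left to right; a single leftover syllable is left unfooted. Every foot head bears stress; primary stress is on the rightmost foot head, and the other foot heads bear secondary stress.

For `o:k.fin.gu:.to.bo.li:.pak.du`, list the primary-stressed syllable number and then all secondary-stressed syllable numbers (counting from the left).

primary 7, secondary 1, 3, 5

Parse left to right into trochaic (ˈσσ) feet: (ˈo:k.fin) (ˈgu:.to) (ˈbo.li:) (ˈpak.du).
Foot heads (stressed positions): 1, 3, 5, 7.
End Rule Rightmost: primary stress on the rightmost head = syllable 7.
Secondary stress on 1, 3, 5: ˌo:k.fin.ˌgu:.to.ˌbo.li:.ˈpak.du.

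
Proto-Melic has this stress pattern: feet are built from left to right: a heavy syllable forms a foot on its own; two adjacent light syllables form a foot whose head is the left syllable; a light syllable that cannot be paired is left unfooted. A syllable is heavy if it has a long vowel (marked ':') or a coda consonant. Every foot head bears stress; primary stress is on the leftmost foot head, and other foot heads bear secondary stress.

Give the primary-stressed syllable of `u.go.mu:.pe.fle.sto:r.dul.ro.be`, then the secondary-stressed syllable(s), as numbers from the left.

primary 1, secondary 3, 4, 6, 7, 8

Weights: 1 u L, 2 go L, 3 mu: H, 4 pe L, 5 fle L, 6 sto:r H, 7 dul H, 8 ro L, 9 be L.
Parse left to right (heavy = foot alone; LL = one foot; stranded L unfooted): (ˈu.go) (ˈmu:) (ˈpe.fle) (ˈsto:r) (ˈdul) (ˈro.be).
Foot heads: 1, 3, 4, 6, 7, 8.
Primary stress on the leftmost head = syllable 1.
Secondary stress on 3, 4, 6, 7, 8: ˈu.go.ˌmu:.ˌpe.fle.ˌsto:r.ˌdul.ˌro.be.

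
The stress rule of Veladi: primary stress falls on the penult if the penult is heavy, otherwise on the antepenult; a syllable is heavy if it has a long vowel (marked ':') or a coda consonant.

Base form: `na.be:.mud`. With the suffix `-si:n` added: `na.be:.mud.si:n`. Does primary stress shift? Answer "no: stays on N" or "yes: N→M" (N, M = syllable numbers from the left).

yes: 2→3

Base `na.be:.mud` (3 syllables):
  Weights: 1 na L, 2 be: H, 3 mud H.
  The penult (syllable 2, be:) is heavy, so it takes stress.
  → primary stress on syllable 2.
Suffixed `na.be:.mud.si:n` (4 syllables):
  Weights: 2 be: H, 3 mud H, 4 si:n H.
  The penult (syllable 3, mud) is heavy, so it takes stress.
  → primary stress on syllable 3.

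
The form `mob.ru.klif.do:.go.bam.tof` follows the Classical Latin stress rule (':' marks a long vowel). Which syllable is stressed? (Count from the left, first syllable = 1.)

Classical Latin: stress the penult if heavy (long vowel or closed), else the antepenult.
Weights: 5 go L, 6 bam H, 7 tof H.
The penult (syllable 6, bam) is heavy, so it takes stress.
Stress on syllable 6: mob.ru.klif.do:.go.ˈbam.tof.

6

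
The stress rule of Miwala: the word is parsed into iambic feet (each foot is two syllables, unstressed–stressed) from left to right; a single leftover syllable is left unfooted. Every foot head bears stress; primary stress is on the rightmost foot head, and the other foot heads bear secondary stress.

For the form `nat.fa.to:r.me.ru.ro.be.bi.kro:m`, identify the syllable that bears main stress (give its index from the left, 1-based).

8

Parse left to right into iambic (σˈσ) feet: (nat.ˈfa) (to:r.ˈme) (ru.ˈro) (be.ˈbi) kro:m. Syllable 9 is left unfooted.
Foot heads (stressed positions): 2, 4, 6, 8.
End Rule Rightmost: primary stress on the rightmost head = syllable 8.
Primary stress: syllable 8 → nat.fa.to:r.me.ru.ro.be.ˈbi.kro:m.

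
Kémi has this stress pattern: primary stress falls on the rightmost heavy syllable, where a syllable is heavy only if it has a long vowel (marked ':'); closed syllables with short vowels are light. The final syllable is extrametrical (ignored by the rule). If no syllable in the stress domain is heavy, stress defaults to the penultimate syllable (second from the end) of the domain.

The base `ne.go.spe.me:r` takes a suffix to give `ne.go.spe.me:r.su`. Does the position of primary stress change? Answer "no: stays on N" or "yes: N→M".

Base `ne.go.spe.me:r` (4 syllables):
  The final syllable (4, me:r) is extrametrical; the stress domain is syllables 1–3.
  Weights: 1 ne L, 2 go L, 3 spe L.
  No heavy syllable in the domain; default to the penultimate syllable (second from the end) of the domain = syllable 2.
  → primary stress on syllable 2.
Suffixed `ne.go.spe.me:r.su` (5 syllables):
  The final syllable (5, su) is extrametrical; the stress domain is syllables 1–4.
  Weights: 1 ne L, 2 go L, 3 spe L, 4 me:r H.
  Heavy syllables in the domain: 4. The rightmost is syllable 4 (me:r).
  → primary stress on syllable 4.

yes: 2→4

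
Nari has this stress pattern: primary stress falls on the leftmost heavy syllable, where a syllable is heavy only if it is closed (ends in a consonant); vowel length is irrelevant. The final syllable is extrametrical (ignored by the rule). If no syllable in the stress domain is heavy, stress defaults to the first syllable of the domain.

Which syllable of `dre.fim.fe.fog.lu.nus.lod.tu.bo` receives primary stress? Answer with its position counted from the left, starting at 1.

2

The final syllable (9, bo) is extrametrical; the stress domain is syllables 1–8.
Weights: 1 dre L, 2 fim H, 3 fe L, 4 fog H, 5 lu L, 6 nus H, 7 lod H, 8 tu L.
Heavy syllables in the domain: 2, 4, 6, 7. The leftmost is syllable 2 (fim).
Primary stress: syllable 2 → dre.ˈfim.fe.fog.lu.nus.lod.tu.bo.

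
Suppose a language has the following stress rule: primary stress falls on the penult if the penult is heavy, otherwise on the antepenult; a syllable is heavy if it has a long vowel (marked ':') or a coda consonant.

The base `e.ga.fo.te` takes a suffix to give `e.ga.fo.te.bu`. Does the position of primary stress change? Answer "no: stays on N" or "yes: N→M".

Base `e.ga.fo.te` (4 syllables):
  Weights: 2 ga L, 3 fo L, 4 te L.
  The penult (syllable 3, fo) is light, so stress falls on the antepenult (syllable 2, ga).
  → primary stress on syllable 2.
Suffixed `e.ga.fo.te.bu` (5 syllables):
  Weights: 3 fo L, 4 te L, 5 bu L.
  The penult (syllable 4, te) is light, so stress falls on the antepenult (syllable 3, fo).
  → primary stress on syllable 3.

yes: 2→3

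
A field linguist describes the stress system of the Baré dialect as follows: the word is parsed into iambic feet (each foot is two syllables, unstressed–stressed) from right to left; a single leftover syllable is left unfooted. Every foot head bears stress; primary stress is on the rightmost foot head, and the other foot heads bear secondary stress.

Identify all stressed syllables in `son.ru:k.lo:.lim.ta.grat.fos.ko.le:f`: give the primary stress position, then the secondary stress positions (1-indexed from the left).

primary 9, secondary 3, 5, 7

Parse right to left into iambic (σˈσ) feet: son (ru:k.ˈlo:) (lim.ˈta) (grat.ˈfos) (ko.ˈle:f). Syllable 1 is left unfooted.
Foot heads (stressed positions): 3, 5, 7, 9.
End Rule Rightmost: primary stress on the rightmost head = syllable 9.
Secondary stress on 3, 5, 7: son.ru:k.ˌlo:.lim.ˌta.grat.ˌfos.ko.ˈle:f.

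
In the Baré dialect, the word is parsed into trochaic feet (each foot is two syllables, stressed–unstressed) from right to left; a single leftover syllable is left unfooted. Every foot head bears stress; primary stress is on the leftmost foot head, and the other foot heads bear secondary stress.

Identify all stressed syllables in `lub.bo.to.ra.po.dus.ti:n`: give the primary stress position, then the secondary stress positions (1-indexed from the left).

primary 2, secondary 4, 6

Parse right to left into trochaic (ˈσσ) feet: lub (ˈbo.to) (ˈra.po) (ˈdus.ti:n). Syllable 1 is left unfooted.
Foot heads (stressed positions): 2, 4, 6.
End Rule Leftmost: primary stress on the leftmost head = syllable 2.
Secondary stress on 4, 6: lub.ˈbo.to.ˌra.po.ˌdus.ti:n.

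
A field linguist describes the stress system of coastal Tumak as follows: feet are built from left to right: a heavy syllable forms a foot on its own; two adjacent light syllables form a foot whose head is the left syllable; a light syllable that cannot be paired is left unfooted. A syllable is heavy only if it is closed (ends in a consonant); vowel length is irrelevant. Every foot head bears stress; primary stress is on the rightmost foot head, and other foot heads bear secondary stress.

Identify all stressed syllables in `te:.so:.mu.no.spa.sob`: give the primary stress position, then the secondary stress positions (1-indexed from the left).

primary 6, secondary 1, 3

Weights: 1 te: L, 2 so: L, 3 mu L, 4 no L, 5 spa L, 6 sob H.
Parse left to right (heavy = foot alone; LL = one foot; stranded L unfooted): (ˈte:.so:) (ˈmu.no) spa (ˈsob).
Foot heads: 1, 3, 6.
Primary stress on the rightmost head = syllable 6.
Secondary stress on 1, 3: ˌte:.so:.ˌmu.no.spa.ˈsob.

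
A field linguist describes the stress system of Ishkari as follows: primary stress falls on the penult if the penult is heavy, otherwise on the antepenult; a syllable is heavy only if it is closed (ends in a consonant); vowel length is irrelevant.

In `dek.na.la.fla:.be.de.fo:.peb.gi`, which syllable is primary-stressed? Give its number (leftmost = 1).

Weights: 7 fo: L, 8 peb H, 9 gi L.
The penult (syllable 8, peb) is heavy, so it takes stress.
Primary stress: syllable 8 → dek.na.la.fla:.be.de.fo:.ˈpeb.gi.

8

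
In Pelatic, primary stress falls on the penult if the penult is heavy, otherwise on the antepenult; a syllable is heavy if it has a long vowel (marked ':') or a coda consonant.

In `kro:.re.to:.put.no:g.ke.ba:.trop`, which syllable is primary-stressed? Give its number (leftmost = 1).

Weights: 6 ke L, 7 ba: H, 8 trop H.
The penult (syllable 7, ba:) is heavy, so it takes stress.
Primary stress: syllable 7 → kro:.re.to:.put.no:g.ke.ˈba:.trop.

7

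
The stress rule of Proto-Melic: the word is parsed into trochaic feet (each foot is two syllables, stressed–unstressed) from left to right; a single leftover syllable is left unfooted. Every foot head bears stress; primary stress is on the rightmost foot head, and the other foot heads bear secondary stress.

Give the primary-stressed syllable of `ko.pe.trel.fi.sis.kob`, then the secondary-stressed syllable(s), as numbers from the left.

Parse left to right into trochaic (ˈσσ) feet: (ˈko.pe) (ˈtrel.fi) (ˈsis.kob).
Foot heads (stressed positions): 1, 3, 5.
End Rule Rightmost: primary stress on the rightmost head = syllable 5.
Secondary stress on 1, 3: ˌko.pe.ˌtrel.fi.ˈsis.kob.

primary 5, secondary 1, 3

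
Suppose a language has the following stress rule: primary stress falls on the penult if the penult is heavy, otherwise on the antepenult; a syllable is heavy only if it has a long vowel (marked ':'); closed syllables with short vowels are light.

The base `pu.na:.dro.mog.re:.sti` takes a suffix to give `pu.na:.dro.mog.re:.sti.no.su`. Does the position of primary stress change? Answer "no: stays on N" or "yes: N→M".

yes: 5→6

Base `pu.na:.dro.mog.re:.sti` (6 syllables):
  Weights: 4 mog L, 5 re: H, 6 sti L.
  The penult (syllable 5, re:) is heavy, so it takes stress.
  → primary stress on syllable 5.
Suffixed `pu.na:.dro.mog.re:.sti.no.su` (8 syllables):
  Weights: 6 sti L, 7 no L, 8 su L.
  The penult (syllable 7, no) is light, so stress falls on the antepenult (syllable 6, sti).
  → primary stress on syllable 6.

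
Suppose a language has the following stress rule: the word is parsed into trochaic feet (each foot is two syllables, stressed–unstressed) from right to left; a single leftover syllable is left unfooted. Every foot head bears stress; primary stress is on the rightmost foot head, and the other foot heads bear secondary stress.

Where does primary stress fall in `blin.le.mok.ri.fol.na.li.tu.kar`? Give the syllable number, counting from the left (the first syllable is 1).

Parse right to left into trochaic (ˈσσ) feet: blin (ˈle.mok) (ˈri.fol) (ˈna.li) (ˈtu.kar). Syllable 1 is left unfooted.
Foot heads (stressed positions): 2, 4, 6, 8.
End Rule Rightmost: primary stress on the rightmost head = syllable 8.
Primary stress: syllable 8 → blin.le.mok.ri.fol.na.li.ˈtu.kar.

8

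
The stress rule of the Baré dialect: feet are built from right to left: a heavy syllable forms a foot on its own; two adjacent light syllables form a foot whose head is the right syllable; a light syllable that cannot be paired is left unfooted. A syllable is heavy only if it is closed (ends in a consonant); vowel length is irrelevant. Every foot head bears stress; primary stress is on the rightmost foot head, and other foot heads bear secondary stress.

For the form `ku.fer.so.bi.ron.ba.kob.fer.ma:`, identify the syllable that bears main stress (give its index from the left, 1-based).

8

Weights: 1 ku L, 2 fer H, 3 so L, 4 bi L, 5 ron H, 6 ba L, 7 kob H, 8 fer H, 9 ma: L.
Parse right to left (heavy = foot alone; LL = one foot; stranded L unfooted): ku (ˈfer) (so.ˈbi) (ˈron) ba (ˈkob) (ˈfer) ma:.
Foot heads: 2, 4, 5, 7, 8.
Primary stress on the rightmost head = syllable 8.
Primary stress: syllable 8 → ku.fer.so.bi.ron.ba.kob.ˈfer.ma:.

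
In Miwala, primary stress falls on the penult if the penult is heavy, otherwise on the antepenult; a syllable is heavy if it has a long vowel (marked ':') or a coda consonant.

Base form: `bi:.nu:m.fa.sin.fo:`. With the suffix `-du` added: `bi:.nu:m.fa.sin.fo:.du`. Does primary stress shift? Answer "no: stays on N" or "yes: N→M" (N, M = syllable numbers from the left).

yes: 4→5

Base `bi:.nu:m.fa.sin.fo:` (5 syllables):
  Weights: 3 fa L, 4 sin H, 5 fo: H.
  The penult (syllable 4, sin) is heavy, so it takes stress.
  → primary stress on syllable 4.
Suffixed `bi:.nu:m.fa.sin.fo:.du` (6 syllables):
  Weights: 4 sin H, 5 fo: H, 6 du L.
  The penult (syllable 5, fo:) is heavy, so it takes stress.
  → primary stress on syllable 5.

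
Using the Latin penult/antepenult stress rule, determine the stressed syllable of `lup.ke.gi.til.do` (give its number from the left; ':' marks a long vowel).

4

Classical Latin: stress the penult if heavy (long vowel or closed), else the antepenult.
Weights: 3 gi L, 4 til H, 5 do L.
The penult (syllable 4, til) is heavy, so it takes stress.
Stress on syllable 4: lup.ke.gi.ˈtil.do.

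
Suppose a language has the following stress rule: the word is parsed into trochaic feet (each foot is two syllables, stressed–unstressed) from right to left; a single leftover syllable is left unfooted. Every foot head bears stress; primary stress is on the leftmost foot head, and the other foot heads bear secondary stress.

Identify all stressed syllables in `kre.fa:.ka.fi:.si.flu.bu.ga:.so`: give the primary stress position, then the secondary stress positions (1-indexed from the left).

Parse right to left into trochaic (ˈσσ) feet: kre (ˈfa:.ka) (ˈfi:.si) (ˈflu.bu) (ˈga:.so). Syllable 1 is left unfooted.
Foot heads (stressed positions): 2, 4, 6, 8.
End Rule Leftmost: primary stress on the leftmost head = syllable 2.
Secondary stress on 4, 6, 8: kre.ˈfa:.ka.ˌfi:.si.ˌflu.bu.ˌga:.so.

primary 2, secondary 4, 6, 8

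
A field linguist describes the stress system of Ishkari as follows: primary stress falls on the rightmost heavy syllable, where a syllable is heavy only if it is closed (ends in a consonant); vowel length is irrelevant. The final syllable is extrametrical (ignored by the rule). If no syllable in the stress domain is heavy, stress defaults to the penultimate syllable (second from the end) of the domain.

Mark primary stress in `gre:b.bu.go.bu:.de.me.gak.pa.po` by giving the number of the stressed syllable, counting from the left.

The final syllable (9, po) is extrametrical; the stress domain is syllables 1–8.
Weights: 1 gre:b H, 2 bu L, 3 go L, 4 bu: L, 5 de L, 6 me L, 7 gak H, 8 pa L.
Heavy syllables in the domain: 1, 7. The rightmost is syllable 7 (gak).
Primary stress: syllable 7 → gre:b.bu.go.bu:.de.me.ˈgak.pa.po.

7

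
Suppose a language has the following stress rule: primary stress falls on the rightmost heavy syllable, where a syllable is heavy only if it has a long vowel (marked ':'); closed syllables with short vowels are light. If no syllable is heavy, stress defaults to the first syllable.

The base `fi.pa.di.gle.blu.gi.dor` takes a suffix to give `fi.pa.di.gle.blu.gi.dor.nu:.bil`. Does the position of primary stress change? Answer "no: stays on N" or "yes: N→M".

Base `fi.pa.di.gle.blu.gi.dor` (7 syllables):
  Weights: 1 fi L, 2 pa L, 3 di L, 4 gle L, 5 blu L, 6 gi L, 7 dor L.
  No heavy syllable in the domain; default to the first syllable = syllable 1.
  → primary stress on syllable 1.
Suffixed `fi.pa.di.gle.blu.gi.dor.nu:.bil` (9 syllables):
  Weights: 1 fi L, 2 pa L, 3 di L, 4 gle L, 5 blu L, 6 gi L, 7 dor L, 8 nu: H, 9 bil L.
  Heavy syllables in the domain: 8. The rightmost is syllable 8 (nu:).
  → primary stress on syllable 8.

yes: 1→8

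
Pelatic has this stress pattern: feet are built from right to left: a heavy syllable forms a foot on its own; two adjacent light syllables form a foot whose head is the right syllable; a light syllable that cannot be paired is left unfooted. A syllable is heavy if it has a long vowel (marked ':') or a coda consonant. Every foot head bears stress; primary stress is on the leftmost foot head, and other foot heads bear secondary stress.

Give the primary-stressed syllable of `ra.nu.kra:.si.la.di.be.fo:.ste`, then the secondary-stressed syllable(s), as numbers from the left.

primary 2, secondary 3, 5, 7, 8

Weights: 1 ra L, 2 nu L, 3 kra: H, 4 si L, 5 la L, 6 di L, 7 be L, 8 fo: H, 9 ste L.
Parse right to left (heavy = foot alone; LL = one foot; stranded L unfooted): (ra.ˈnu) (ˈkra:) (si.ˈla) (di.ˈbe) (ˈfo:) ste.
Foot heads: 2, 3, 5, 7, 8.
Primary stress on the leftmost head = syllable 2.
Secondary stress on 3, 5, 7, 8: ra.ˈnu.ˌkra:.si.ˌla.di.ˌbe.ˌfo:.ste.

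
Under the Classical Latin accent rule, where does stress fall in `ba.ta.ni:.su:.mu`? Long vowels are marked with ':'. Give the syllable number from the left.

4

Classical Latin: stress the penult if heavy (long vowel or closed), else the antepenult.
Weights: 3 ni: H, 4 su: H, 5 mu L.
The penult (syllable 4, su:) is heavy, so it takes stress.
Stress on syllable 4: ba.ta.ni:.ˈsu:.mu.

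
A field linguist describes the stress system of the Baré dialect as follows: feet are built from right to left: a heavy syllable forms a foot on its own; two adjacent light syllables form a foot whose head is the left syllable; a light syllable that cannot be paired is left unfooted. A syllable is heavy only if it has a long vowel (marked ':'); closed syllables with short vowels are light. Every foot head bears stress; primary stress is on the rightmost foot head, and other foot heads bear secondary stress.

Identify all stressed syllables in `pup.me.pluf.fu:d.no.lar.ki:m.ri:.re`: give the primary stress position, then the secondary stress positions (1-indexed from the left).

Weights: 1 pup L, 2 me L, 3 pluf L, 4 fu:d H, 5 no L, 6 lar L, 7 ki:m H, 8 ri: H, 9 re L.
Parse right to left (heavy = foot alone; LL = one foot; stranded L unfooted): pup (ˈme.pluf) (ˈfu:d) (ˈno.lar) (ˈki:m) (ˈri:) re.
Foot heads: 2, 4, 5, 7, 8.
Primary stress on the rightmost head = syllable 8.
Secondary stress on 2, 4, 5, 7: pup.ˌme.pluf.ˌfu:d.ˌno.lar.ˌki:m.ˈri:.re.

primary 8, secondary 2, 4, 5, 7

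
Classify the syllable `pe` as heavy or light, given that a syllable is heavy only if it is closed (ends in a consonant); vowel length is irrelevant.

`pe`: short vowel, open (no coda). Open (no coda) → light.

light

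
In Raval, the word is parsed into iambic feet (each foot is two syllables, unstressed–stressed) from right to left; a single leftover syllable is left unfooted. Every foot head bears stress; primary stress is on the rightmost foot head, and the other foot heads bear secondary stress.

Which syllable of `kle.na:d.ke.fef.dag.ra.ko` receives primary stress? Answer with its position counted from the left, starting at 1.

Parse right to left into iambic (σˈσ) feet: kle (na:d.ˈke) (fef.ˈdag) (ra.ˈko). Syllable 1 is left unfooted.
Foot heads (stressed positions): 3, 5, 7.
End Rule Rightmost: primary stress on the rightmost head = syllable 7.
Primary stress: syllable 7 → kle.na:d.ke.fef.dag.ra.ˈko.

7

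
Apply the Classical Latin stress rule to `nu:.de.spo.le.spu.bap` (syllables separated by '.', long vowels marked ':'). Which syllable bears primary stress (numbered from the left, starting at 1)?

4

Classical Latin: stress the penult if heavy (long vowel or closed), else the antepenult.
Weights: 4 le L, 5 spu L, 6 bap H.
The penult (syllable 5, spu) is light, so stress falls on the antepenult (syllable 4, le).
Stress on syllable 4: nu:.de.spo.ˈle.spu.bap.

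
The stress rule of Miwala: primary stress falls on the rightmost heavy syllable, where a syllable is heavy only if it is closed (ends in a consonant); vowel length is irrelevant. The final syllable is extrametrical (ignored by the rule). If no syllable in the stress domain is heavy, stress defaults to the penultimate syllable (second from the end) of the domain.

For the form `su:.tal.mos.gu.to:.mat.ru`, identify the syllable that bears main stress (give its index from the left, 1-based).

The final syllable (7, ru) is extrametrical; the stress domain is syllables 1–6.
Weights: 1 su: L, 2 tal H, 3 mos H, 4 gu L, 5 to: L, 6 mat H.
Heavy syllables in the domain: 2, 3, 6. The rightmost is syllable 6 (mat).
Primary stress: syllable 6 → su:.tal.mos.gu.to:.ˈmat.ru.

6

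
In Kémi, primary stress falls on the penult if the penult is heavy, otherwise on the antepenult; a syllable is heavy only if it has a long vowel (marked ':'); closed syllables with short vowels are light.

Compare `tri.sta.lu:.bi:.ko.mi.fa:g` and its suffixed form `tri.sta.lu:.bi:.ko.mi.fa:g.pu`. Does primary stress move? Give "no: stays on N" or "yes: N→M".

Base `tri.sta.lu:.bi:.ko.mi.fa:g` (7 syllables):
  Weights: 5 ko L, 6 mi L, 7 fa:g H.
  The penult (syllable 6, mi) is light, so stress falls on the antepenult (syllable 5, ko).
  → primary stress on syllable 5.
Suffixed `tri.sta.lu:.bi:.ko.mi.fa:g.pu` (8 syllables):
  Weights: 6 mi L, 7 fa:g H, 8 pu L.
  The penult (syllable 7, fa:g) is heavy, so it takes stress.
  → primary stress on syllable 7.

yes: 5→7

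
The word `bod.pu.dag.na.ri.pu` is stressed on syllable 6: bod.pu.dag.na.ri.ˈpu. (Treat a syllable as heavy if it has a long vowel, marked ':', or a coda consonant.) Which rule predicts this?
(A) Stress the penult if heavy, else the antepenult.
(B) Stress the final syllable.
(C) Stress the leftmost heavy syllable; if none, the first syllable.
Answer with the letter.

B

Rule A → syllable 4 (observed: 6).
Rule B → syllable 6 ✓.
Rule C → syllable 1 (observed: 6).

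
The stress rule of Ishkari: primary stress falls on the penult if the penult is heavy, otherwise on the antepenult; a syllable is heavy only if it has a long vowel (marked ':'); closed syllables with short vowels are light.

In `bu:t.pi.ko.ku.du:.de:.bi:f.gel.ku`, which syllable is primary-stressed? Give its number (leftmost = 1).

7

Weights: 7 bi:f H, 8 gel L, 9 ku L.
The penult (syllable 8, gel) is light, so stress falls on the antepenult (syllable 7, bi:f).
Primary stress: syllable 7 → bu:t.pi.ko.ku.du:.de:.ˈbi:f.gel.ku.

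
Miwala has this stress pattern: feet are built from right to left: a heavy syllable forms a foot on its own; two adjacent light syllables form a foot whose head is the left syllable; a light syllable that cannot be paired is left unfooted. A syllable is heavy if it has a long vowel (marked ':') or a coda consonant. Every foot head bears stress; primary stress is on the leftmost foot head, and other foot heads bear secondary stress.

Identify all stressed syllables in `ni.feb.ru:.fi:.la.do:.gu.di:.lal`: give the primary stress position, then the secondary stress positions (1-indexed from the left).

primary 2, secondary 3, 4, 6, 8, 9

Weights: 1 ni L, 2 feb H, 3 ru: H, 4 fi: H, 5 la L, 6 do: H, 7 gu L, 8 di: H, 9 lal H.
Parse right to left (heavy = foot alone; LL = one foot; stranded L unfooted): ni (ˈfeb) (ˈru:) (ˈfi:) la (ˈdo:) gu (ˈdi:) (ˈlal).
Foot heads: 2, 3, 4, 6, 8, 9.
Primary stress on the leftmost head = syllable 2.
Secondary stress on 3, 4, 6, 8, 9: ni.ˈfeb.ˌru:.ˌfi:.la.ˌdo:.gu.ˌdi:.ˌlal.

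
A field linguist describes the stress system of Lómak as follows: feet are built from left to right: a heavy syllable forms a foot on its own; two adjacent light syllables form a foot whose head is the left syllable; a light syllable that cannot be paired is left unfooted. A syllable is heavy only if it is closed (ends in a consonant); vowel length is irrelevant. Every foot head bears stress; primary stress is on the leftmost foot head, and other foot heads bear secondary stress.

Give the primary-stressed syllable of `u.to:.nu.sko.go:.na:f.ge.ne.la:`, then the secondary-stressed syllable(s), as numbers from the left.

Weights: 1 u L, 2 to: L, 3 nu L, 4 sko L, 5 go: L, 6 na:f H, 7 ge L, 8 ne L, 9 la: L.
Parse left to right (heavy = foot alone; LL = one foot; stranded L unfooted): (ˈu.to:) (ˈnu.sko) go: (ˈna:f) (ˈge.ne) la:.
Foot heads: 1, 3, 6, 7.
Primary stress on the leftmost head = syllable 1.
Secondary stress on 3, 6, 7: ˈu.to:.ˌnu.sko.go:.ˌna:f.ˌge.ne.la:.

primary 1, secondary 3, 6, 7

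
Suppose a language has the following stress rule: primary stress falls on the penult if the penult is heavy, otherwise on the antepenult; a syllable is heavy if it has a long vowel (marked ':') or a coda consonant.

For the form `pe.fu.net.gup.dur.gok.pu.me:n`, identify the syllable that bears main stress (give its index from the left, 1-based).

Weights: 6 gok H, 7 pu L, 8 me:n H.
The penult (syllable 7, pu) is light, so stress falls on the antepenult (syllable 6, gok).
Primary stress: syllable 6 → pe.fu.net.gup.dur.ˈgok.pu.me:n.

6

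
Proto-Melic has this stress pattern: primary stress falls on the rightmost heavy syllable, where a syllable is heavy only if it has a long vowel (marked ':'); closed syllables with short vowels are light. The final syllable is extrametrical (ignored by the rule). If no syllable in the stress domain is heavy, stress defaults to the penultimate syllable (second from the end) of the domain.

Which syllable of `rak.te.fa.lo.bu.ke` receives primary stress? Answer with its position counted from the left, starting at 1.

The final syllable (6, ke) is extrametrical; the stress domain is syllables 1–5.
Weights: 1 rak L, 2 te L, 3 fa L, 4 lo L, 5 bu L.
No heavy syllable in the domain; default to the penultimate syllable (second from the end) of the domain = syllable 4.
Primary stress: syllable 4 → rak.te.fa.ˈlo.bu.ke.

4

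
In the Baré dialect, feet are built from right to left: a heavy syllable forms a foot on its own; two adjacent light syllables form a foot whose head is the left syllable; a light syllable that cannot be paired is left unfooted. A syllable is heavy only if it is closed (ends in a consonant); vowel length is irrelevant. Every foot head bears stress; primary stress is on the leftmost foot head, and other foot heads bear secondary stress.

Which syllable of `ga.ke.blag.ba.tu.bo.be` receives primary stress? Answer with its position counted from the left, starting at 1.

1

Weights: 1 ga L, 2 ke L, 3 blag H, 4 ba L, 5 tu L, 6 bo L, 7 be L.
Parse right to left (heavy = foot alone; LL = one foot; stranded L unfooted): (ˈga.ke) (ˈblag) (ˈba.tu) (ˈbo.be).
Foot heads: 1, 3, 4, 6.
Primary stress on the leftmost head = syllable 1.
Primary stress: syllable 1 → ˈga.ke.blag.ba.tu.bo.be.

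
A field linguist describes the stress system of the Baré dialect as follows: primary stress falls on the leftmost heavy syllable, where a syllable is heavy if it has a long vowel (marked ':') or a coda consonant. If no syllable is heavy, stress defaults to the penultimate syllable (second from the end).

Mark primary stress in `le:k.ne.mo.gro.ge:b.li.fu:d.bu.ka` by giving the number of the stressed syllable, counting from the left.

1

Weights: 1 le:k H, 2 ne L, 3 mo L, 4 gro L, 5 ge:b H, 6 li L, 7 fu:d H, 8 bu L, 9 ka L.
Heavy syllables in the domain: 1, 5, 7. The leftmost is syllable 1 (le:k).
Primary stress: syllable 1 → ˈle:k.ne.mo.gro.ge:b.li.fu:d.bu.ka.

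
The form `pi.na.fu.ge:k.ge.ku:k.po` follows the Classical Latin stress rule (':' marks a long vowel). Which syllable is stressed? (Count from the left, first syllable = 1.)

Classical Latin: stress the penult if heavy (long vowel or closed), else the antepenult.
Weights: 5 ge L, 6 ku:k H, 7 po L.
The penult (syllable 6, ku:k) is heavy, so it takes stress.
Stress on syllable 6: pi.na.fu.ge:k.ge.ˈku:k.po.

6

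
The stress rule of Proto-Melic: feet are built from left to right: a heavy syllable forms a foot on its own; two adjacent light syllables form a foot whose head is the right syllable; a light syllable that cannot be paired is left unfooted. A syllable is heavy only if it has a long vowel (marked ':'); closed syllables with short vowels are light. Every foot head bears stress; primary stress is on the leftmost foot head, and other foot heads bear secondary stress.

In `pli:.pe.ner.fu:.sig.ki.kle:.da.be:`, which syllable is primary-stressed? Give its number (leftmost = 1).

1

Weights: 1 pli: H, 2 pe L, 3 ner L, 4 fu: H, 5 sig L, 6 ki L, 7 kle: H, 8 da L, 9 be: H.
Parse left to right (heavy = foot alone; LL = one foot; stranded L unfooted): (ˈpli:) (pe.ˈner) (ˈfu:) (sig.ˈki) (ˈkle:) da (ˈbe:).
Foot heads: 1, 3, 4, 6, 7, 9.
Primary stress on the leftmost head = syllable 1.
Primary stress: syllable 1 → ˈpli:.pe.ner.fu:.sig.ki.kle:.da.be:.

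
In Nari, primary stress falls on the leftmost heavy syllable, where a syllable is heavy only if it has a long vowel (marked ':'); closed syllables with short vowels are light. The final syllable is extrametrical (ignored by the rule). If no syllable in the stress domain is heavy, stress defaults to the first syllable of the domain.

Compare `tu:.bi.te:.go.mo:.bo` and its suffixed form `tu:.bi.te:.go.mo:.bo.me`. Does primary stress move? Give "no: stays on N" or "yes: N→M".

no: stays on 1

Base `tu:.bi.te:.go.mo:.bo` (6 syllables):
  The final syllable (6, bo) is extrametrical; the stress domain is syllables 1–5.
  Weights: 1 tu: H, 2 bi L, 3 te: H, 4 go L, 5 mo: H.
  Heavy syllables in the domain: 1, 3, 5. The leftmost is syllable 1 (tu:).
  → primary stress on syllable 1.
Suffixed `tu:.bi.te:.go.mo:.bo.me` (7 syllables):
  The final syllable (7, me) is extrametrical; the stress domain is syllables 1–6.
  Weights: 1 tu: H, 2 bi L, 3 te: H, 4 go L, 5 mo: H, 6 bo L.
  Heavy syllables in the domain: 1, 3, 5. The leftmost is syllable 1 (tu:).
  → primary stress on syllable 1.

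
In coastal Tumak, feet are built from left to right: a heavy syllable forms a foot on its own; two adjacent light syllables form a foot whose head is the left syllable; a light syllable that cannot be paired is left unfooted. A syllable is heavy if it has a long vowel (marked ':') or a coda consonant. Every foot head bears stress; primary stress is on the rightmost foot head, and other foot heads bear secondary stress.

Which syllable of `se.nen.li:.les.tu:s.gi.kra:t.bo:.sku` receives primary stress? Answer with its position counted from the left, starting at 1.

Weights: 1 se L, 2 nen H, 3 li: H, 4 les H, 5 tu:s H, 6 gi L, 7 kra:t H, 8 bo: H, 9 sku L.
Parse left to right (heavy = foot alone; LL = one foot; stranded L unfooted): se (ˈnen) (ˈli:) (ˈles) (ˈtu:s) gi (ˈkra:t) (ˈbo:) sku.
Foot heads: 2, 3, 4, 5, 7, 8.
Primary stress on the rightmost head = syllable 8.
Primary stress: syllable 8 → se.nen.li:.les.tu:s.gi.kra:t.ˈbo:.sku.

8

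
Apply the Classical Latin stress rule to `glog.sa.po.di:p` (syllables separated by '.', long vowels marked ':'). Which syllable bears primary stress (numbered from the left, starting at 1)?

Classical Latin: stress the penult if heavy (long vowel or closed), else the antepenult.
Weights: 2 sa L, 3 po L, 4 di:p H.
The penult (syllable 3, po) is light, so stress falls on the antepenult (syllable 2, sa).
Stress on syllable 2: glog.ˈsa.po.di:p.

2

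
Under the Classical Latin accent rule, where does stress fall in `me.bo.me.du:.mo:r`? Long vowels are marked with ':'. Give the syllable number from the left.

4

Classical Latin: stress the penult if heavy (long vowel or closed), else the antepenult.
Weights: 3 me L, 4 du: H, 5 mo:r H.
The penult (syllable 4, du:) is heavy, so it takes stress.
Stress on syllable 4: me.bo.me.ˈdu:.mo:r.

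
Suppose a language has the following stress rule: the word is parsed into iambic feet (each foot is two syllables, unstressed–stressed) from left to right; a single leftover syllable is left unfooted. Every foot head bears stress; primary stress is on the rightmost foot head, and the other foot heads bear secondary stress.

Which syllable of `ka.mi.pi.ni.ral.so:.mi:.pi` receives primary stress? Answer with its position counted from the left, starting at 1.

8

Parse left to right into iambic (σˈσ) feet: (ka.ˈmi) (pi.ˈni) (ral.ˈso:) (mi:.ˈpi).
Foot heads (stressed positions): 2, 4, 6, 8.
End Rule Rightmost: primary stress on the rightmost head = syllable 8.
Primary stress: syllable 8 → ka.mi.pi.ni.ral.so:.mi:.ˈpi.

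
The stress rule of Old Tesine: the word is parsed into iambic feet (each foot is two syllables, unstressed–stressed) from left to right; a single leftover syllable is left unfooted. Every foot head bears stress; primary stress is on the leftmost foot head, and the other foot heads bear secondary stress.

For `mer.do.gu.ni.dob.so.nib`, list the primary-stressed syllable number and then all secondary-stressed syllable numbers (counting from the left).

primary 2, secondary 4, 6

Parse left to right into iambic (σˈσ) feet: (mer.ˈdo) (gu.ˈni) (dob.ˈso) nib. Syllable 7 is left unfooted.
Foot heads (stressed positions): 2, 4, 6.
End Rule Leftmost: primary stress on the leftmost head = syllable 2.
Secondary stress on 4, 6: mer.ˈdo.gu.ˌni.dob.ˌso.nib.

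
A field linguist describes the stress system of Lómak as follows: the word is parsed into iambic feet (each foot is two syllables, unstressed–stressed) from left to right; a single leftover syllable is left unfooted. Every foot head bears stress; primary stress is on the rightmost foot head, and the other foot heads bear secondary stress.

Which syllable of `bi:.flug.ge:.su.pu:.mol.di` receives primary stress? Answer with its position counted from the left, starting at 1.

Parse left to right into iambic (σˈσ) feet: (bi:.ˈflug) (ge:.ˈsu) (pu:.ˈmol) di. Syllable 7 is left unfooted.
Foot heads (stressed positions): 2, 4, 6.
End Rule Rightmost: primary stress on the rightmost head = syllable 6.
Primary stress: syllable 6 → bi:.flug.ge:.su.pu:.ˈmol.di.

6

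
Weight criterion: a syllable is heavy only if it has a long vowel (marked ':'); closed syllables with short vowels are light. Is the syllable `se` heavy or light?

light

`se`: short vowel, open (no coda). Short vowel → light.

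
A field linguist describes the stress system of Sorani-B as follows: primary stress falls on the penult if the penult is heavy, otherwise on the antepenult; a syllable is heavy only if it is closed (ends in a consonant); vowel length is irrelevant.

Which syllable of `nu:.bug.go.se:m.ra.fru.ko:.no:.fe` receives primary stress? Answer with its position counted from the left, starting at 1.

7

Weights: 7 ko: L, 8 no: L, 9 fe L.
The penult (syllable 8, no:) is light, so stress falls on the antepenult (syllable 7, ko:).
Primary stress: syllable 7 → nu:.bug.go.se:m.ra.fru.ˈko:.no:.fe.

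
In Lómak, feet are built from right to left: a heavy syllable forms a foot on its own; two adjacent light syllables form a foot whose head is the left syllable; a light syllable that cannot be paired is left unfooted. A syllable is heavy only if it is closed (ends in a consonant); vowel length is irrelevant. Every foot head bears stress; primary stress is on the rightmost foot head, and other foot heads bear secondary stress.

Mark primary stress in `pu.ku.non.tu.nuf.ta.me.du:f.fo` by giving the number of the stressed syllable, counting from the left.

Weights: 1 pu L, 2 ku L, 3 non H, 4 tu L, 5 nuf H, 6 ta L, 7 me L, 8 du:f H, 9 fo L.
Parse right to left (heavy = foot alone; LL = one foot; stranded L unfooted): (ˈpu.ku) (ˈnon) tu (ˈnuf) (ˈta.me) (ˈdu:f) fo.
Foot heads: 1, 3, 5, 6, 8.
Primary stress on the rightmost head = syllable 8.
Primary stress: syllable 8 → pu.ku.non.tu.nuf.ta.me.ˈdu:f.fo.

8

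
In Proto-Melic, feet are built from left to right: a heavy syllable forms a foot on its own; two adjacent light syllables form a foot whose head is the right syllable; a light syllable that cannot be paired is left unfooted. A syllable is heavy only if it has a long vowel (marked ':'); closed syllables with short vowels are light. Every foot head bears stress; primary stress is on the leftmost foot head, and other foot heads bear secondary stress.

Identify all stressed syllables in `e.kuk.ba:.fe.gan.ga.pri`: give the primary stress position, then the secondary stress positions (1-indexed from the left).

Weights: 1 e L, 2 kuk L, 3 ba: H, 4 fe L, 5 gan L, 6 ga L, 7 pri L.
Parse left to right (heavy = foot alone; LL = one foot; stranded L unfooted): (e.ˈkuk) (ˈba:) (fe.ˈgan) (ga.ˈpri).
Foot heads: 2, 3, 5, 7.
Primary stress on the leftmost head = syllable 2.
Secondary stress on 3, 5, 7: e.ˈkuk.ˌba:.fe.ˌgan.ga.ˌpri.

primary 2, secondary 3, 5, 7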